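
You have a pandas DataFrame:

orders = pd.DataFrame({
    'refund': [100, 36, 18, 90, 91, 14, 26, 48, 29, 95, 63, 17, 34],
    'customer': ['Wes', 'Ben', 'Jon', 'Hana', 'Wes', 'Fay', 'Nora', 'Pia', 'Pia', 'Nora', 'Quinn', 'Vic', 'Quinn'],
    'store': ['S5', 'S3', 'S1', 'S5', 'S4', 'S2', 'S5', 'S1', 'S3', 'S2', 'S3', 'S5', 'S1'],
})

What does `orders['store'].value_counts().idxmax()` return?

value_counts of store:
store
S5    4
S3    3
S1    3
S2    2
S4    1
Name: count, dtype: int64

S5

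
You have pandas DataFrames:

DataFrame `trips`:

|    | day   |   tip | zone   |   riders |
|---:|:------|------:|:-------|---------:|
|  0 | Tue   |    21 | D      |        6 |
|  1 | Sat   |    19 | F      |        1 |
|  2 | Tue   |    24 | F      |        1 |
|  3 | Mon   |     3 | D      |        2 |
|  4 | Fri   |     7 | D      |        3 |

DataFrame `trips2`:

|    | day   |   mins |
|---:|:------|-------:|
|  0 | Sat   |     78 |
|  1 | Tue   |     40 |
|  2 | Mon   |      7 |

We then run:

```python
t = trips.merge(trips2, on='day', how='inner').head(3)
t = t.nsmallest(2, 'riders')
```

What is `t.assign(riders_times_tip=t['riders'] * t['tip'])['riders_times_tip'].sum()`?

merge on 'day' (how='inner') → 4 rows:
   day  tip zone  riders  mins
0  Tue   21    D       6    40
1  Sat   19    F       1    78
2  Tue   24    F       1    40
3  Mon    3    D       2     7
take first 3 rows:
   day  tip zone  riders  mins
0  Tue   21    D       6    40
1  Sat   19    F       1    78
2  Tue   24    F       1    40
take 2 rows with smallest riders:
   day  tip zone  riders  mins
1  Sat   19    F       1    78
2  Tue   24    F       1    40
add column riders_times_tip = t['riders'] * t['tip']:
   day  tip zone  riders  mins  riders_times_tip
1  Sat   19    F       1    78                19
2  Tue   24    F       1    40                24
Then the sum of column 'riders_times_tip': 43

43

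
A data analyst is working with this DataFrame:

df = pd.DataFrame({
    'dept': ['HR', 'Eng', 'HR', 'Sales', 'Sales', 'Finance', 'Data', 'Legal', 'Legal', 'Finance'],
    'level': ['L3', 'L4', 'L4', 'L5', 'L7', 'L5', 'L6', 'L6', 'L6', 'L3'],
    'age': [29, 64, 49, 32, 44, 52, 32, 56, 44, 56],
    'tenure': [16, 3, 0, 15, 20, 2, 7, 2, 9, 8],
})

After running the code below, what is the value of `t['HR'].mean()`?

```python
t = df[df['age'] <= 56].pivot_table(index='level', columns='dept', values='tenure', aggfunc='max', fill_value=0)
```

3.2

filter rows where age <= 56:
      dept level  age  tenure
0       HR    L3   29      16
2       HR    L4   49       0
3    Sales    L5   32      15
4    Sales    L7   44      20
5  Finance    L5   52       2
6     Data    L6   32       7
7    Legal    L6   56       2
8    Legal    L6   44       9
9  Finance    L3   56       8
pivot: rows=level, cols=dept, max(tenure):
dept   Data  Finance  HR  Legal  Sales
level                                 
L3        0        8  16      0      0
L4        0        0   0      0      0
L5        0        2   0      0     15
L6        7        0   0      9      0
L7        0        0   0      0     20
Hence 3.2.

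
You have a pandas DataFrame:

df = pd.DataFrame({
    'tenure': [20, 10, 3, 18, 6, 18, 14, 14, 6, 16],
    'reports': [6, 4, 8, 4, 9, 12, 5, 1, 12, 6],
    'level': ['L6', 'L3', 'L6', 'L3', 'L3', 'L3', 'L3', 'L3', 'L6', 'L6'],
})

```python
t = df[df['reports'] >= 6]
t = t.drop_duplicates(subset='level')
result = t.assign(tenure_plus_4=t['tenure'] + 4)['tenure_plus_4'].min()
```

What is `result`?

filter rows where reports >= 6:
   tenure  reports level
0      20        6    L6
2       3        8    L6
4       6        9    L3
5      18       12    L3
8       6       12    L6
9      16        6    L6
drop duplicate level (keep=first):
   tenure  reports level
0      20        6    L6
4       6        9    L3
add column tenure_plus_4 = t['tenure'] + 4:
   tenure  reports level  tenure_plus_4
0      20        6    L6             24
4       6        9    L3             10
Hence 10.

10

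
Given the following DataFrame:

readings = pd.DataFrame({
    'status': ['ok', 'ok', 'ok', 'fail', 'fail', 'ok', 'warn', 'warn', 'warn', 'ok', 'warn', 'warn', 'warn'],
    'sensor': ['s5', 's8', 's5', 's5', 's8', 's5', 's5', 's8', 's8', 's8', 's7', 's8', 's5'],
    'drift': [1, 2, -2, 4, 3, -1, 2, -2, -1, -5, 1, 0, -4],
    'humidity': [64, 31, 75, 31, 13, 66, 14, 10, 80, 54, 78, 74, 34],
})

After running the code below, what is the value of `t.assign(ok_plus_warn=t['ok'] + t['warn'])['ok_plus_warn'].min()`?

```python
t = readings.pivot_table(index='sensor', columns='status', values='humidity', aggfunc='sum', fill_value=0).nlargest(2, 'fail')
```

pivot: rows=sensor, cols=status, sum(humidity):
status  fail   ok  warn
sensor                 
s5        31  205    48
s7         0    0    78
s8        13   85   164
take 2 rows with largest fail:
status  fail   ok  warn
sensor                 
s5        31  205    48
s8        13   85   164
add column ok_plus_warn = t['ok'] + t['warn']:
status  fail   ok  warn  ok_plus_warn
sensor                               
s5        31  205    48           253
s8        13   85   164           249
Reading off the min of column 'ok_plus_warn', we get 249.

249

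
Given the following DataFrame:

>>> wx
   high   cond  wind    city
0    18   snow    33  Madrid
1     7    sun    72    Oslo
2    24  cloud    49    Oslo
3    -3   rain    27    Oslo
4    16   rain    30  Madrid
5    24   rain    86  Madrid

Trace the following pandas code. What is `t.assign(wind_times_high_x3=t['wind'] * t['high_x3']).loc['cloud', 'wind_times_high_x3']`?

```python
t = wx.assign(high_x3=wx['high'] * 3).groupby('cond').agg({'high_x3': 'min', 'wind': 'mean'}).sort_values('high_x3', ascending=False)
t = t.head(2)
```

3528.0

add column high_x3 = wx['high'] * 3:
   high   cond  wind    city  high_x3
0    18   snow    33  Madrid       54
1     7    sun    72    Oslo       21
2    24  cloud    49    Oslo       72
3    -3   rain    27    Oslo       -9
4    16   rain    30  Madrid       48
5    24   rain    86  Madrid       72
group by cond: min(high_x3), mean(wind):
       high_x3       wind
cond                     
cloud       72  49.000000
rain        -9  47.666667
snow        54  33.000000
sun         21  72.000000
sort by high_x3 descending:
       high_x3       wind
cond                     
cloud       72  49.000000
snow        54  33.000000
sun         21  72.000000
rain        -9  47.666667
take first 2 rows:
       high_x3  wind
cond                
cloud       72  49.0
snow        54  33.0
add column wind_times_high_x3 = t['wind'] * t['high_x3']:
       high_x3  wind  wind_times_high_x3
cond                                    
cloud       72  49.0              3528.0
snow        54  33.0              1782.0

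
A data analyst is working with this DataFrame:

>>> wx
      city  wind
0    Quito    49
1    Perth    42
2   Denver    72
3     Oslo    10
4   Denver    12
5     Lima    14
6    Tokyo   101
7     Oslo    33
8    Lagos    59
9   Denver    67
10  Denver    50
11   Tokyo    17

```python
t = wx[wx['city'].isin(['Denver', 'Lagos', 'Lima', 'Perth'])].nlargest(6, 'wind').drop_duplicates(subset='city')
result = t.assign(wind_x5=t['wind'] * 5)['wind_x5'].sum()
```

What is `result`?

filter rows where city in ['Denver', 'Lagos', 'Lima', 'Perth']:
      city  wind
1    Perth    42
2   Denver    72
4   Denver    12
5     Lima    14
8    Lagos    59
9   Denver    67
10  Denver    50
take 6 rows with largest wind:
      city  wind
2   Denver    72
9   Denver    67
8    Lagos    59
10  Denver    50
1    Perth    42
5     Lima    14
drop duplicate city (keep=first):
     city  wind
2  Denver    72
8   Lagos    59
1   Perth    42
5    Lima    14
add column wind_x5 = t['wind'] * 5:
     city  wind  wind_x5
2  Denver    72      360
8   Lagos    59      295
1   Perth    42      210
5    Lima    14       70
Then the sum of column 'wind_x5': 935

935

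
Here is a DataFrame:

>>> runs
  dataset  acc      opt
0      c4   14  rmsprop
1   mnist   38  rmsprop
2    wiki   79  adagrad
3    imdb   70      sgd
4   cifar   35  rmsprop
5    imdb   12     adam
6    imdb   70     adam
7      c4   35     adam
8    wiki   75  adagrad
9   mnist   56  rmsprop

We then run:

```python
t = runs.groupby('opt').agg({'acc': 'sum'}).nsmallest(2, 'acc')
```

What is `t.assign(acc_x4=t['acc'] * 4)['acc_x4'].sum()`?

748

group by opt, sum of acc:
         acc
opt         
adagrad  154
adam     117
rmsprop  143
sgd       70
take 2 rows with smallest acc:
      acc
opt      
sgd    70
adam  117
add column acc_x4 = t['acc'] * 4:
      acc  acc_x4
opt              
sgd    70     280
adam  117     468
Then the sum of column 'acc_x4': 748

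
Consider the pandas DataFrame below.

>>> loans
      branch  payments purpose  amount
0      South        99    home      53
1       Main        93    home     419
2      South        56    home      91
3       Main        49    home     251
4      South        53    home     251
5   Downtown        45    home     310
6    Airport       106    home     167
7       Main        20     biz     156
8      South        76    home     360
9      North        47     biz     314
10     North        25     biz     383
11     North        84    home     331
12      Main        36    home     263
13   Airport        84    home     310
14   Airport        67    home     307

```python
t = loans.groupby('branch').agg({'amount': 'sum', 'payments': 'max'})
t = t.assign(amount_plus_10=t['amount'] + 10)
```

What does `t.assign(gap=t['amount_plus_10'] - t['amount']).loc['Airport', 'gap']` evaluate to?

group by branch: sum(amount), max(payments):
          amount  payments
branch                    
Airport      784       106
Downtown     310        45
Main        1089        93
North       1028        84
South        755        99
add column amount_plus_10 = t['amount'] + 10:
          amount  payments  amount_plus_10
branch                                    
Airport      784       106             794
Downtown     310        45             320
Main        1089        93            1099
North       1028        84            1038
South        755        99             765
add column gap = t['amount_plus_10'] - t['amount']:
          amount  payments  amount_plus_10  gap
branch                                         
Airport      784       106             794   10
Downtown     310        45             320   10
Main        1089        93            1099   10
North       1028        84            1038   10
South        755        99             765   10
The value at row 'Airport', column 'gap' is 10.

10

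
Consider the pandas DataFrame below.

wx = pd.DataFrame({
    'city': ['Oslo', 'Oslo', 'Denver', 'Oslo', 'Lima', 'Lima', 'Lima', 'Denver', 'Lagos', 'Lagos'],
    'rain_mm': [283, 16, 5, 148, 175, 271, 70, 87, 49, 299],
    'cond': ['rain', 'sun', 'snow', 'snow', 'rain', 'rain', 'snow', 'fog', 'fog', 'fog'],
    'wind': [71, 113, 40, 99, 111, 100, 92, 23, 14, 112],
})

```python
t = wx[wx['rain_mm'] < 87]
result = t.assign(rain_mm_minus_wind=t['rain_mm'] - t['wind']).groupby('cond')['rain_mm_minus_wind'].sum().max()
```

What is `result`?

filter rows where rain_mm < 87:
     city  rain_mm  cond  wind
1    Oslo       16   sun   113
2  Denver        5  snow    40
6    Lima       70  snow    92
8   Lagos       49   fog    14
add column rain_mm_minus_wind = t['rain_mm'] - t['wind']:
     city  rain_mm  cond  wind  rain_mm_minus_wind
1    Oslo       16   sun   113                 -97
2  Denver        5  snow    40                 -35
6    Lima       70  snow    92                 -22
8   Lagos       49   fog    14                  35
group by cond, sum of rain_mm_minus_wind:
cond
fog     35
snow   -57
sun    -97
Name: rain_mm_minus_wind, dtype: int64

35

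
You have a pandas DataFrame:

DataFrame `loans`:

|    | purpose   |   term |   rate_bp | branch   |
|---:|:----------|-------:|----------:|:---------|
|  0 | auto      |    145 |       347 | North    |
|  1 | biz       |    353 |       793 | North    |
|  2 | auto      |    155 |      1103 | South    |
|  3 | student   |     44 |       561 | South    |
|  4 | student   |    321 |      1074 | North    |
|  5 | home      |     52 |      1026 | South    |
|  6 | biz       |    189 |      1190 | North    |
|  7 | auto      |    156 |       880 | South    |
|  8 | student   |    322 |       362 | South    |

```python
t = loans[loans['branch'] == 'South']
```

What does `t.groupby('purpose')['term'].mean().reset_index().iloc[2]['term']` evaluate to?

183.0

filter rows where branch == 'South':
   purpose  term  rate_bp branch
2     auto   155     1103  South
3  student    44      561  South
5     home    52     1026  South
7     auto   156      880  South
8  student   322      362  South
group by purpose, mean of term:
purpose
auto       155.5
home        52.0
student    183.0
Name: term, dtype: float64
reset_index():
   purpose   term
0     auto  155.5
1     home   52.0
2  student  183.0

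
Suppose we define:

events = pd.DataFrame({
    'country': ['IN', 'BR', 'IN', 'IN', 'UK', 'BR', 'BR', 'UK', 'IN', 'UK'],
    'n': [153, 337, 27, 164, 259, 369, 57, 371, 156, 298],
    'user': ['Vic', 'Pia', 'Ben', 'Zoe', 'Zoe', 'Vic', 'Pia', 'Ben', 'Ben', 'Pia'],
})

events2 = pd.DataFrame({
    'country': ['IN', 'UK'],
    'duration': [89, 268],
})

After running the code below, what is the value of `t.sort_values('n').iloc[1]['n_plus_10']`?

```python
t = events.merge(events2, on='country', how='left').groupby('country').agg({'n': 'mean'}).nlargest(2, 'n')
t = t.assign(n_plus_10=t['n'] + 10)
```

319.333333333

merge on 'country' (how='left') → 10 rows:
  country    n user  duration
0      IN  153  Vic      89.0
1      BR  337  Pia       NaN
2      IN   27  Ben      89.0
3      IN  164  Zoe      89.0
4      UK  259  Zoe     268.0
5      BR  369  Vic       NaN
6      BR   57  Pia       NaN
7      UK  371  Ben     268.0
8      IN  156  Ben      89.0
9      UK  298  Pia     268.0
group by country, mean of n:
                  n
country            
BR       254.333333
IN       125.000000
UK       309.333333
take 2 rows with largest n:
                  n
country            
UK       309.333333
BR       254.333333
add column n_plus_10 = t['n'] + 10:
                  n   n_plus_10
country                        
UK       309.333333  319.333333
BR       254.333333  264.333333
sort by n:
                  n   n_plus_10
country                        
BR       254.333333  264.333333
UK       309.333333  319.333333
value at position 1, column 'n_plus_10' → 319.333333333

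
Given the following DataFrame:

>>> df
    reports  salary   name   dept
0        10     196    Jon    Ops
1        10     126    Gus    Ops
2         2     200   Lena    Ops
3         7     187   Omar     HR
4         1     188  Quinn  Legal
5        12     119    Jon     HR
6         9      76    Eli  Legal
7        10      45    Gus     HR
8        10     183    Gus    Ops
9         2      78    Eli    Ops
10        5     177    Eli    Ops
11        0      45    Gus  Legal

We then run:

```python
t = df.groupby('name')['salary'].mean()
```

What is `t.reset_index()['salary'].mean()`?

group by name, mean of salary:
name
Eli      110.333333
Gus       99.750000
Jon      157.500000
Lena     200.000000
Omar     187.000000
Quinn    188.000000
Name: salary, dtype: float64
reset_index():
    name      salary
0    Eli  110.333333
1    Gus   99.750000
2    Jon  157.500000
3   Lena  200.000000
4   Omar  187.000000
5  Quinn  188.000000

157.097222222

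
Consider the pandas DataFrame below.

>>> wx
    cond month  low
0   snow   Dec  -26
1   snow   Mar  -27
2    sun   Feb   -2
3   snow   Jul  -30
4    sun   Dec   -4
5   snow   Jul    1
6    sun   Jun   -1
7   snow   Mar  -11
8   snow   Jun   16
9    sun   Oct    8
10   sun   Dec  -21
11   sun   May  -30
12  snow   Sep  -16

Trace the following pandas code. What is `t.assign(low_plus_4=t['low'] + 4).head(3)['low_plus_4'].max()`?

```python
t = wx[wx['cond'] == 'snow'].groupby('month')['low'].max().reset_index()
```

filter rows where cond == 'snow':
    cond month  low
0   snow   Dec  -26
1   snow   Mar  -27
3   snow   Jul  -30
5   snow   Jul    1
7   snow   Mar  -11
8   snow   Jun   16
12  snow   Sep  -16
group by month, max of low:
month
Dec   -26
Jul     1
Jun    16
Mar   -11
Sep   -16
Name: low, dtype: int64
reset_index():
  month  low
0   Dec  -26
1   Jul    1
2   Jun   16
3   Mar  -11
4   Sep  -16
add column low_plus_4 = t['low'] + 4:
  month  low  low_plus_4
0   Dec  -26         -22
1   Jul    1           5
2   Jun   16          20
3   Mar  -11          -7
4   Sep  -16         -12
take first 3 rows:
  month  low  low_plus_4
0   Dec  -26         -22
1   Jul    1           5
2   Jun   16          20

20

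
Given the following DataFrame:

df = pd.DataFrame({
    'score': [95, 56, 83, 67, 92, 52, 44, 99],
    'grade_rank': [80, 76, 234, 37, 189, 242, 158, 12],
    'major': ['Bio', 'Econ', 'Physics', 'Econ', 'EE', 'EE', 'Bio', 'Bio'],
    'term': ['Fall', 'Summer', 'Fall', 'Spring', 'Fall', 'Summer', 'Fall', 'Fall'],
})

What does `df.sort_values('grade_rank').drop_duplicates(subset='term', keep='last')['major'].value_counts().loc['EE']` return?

sort by grade_rank:
   score  grade_rank    major    term
7     99          12      Bio    Fall
3     67          37     Econ  Spring
1     56          76     Econ  Summer
0     95          80      Bio    Fall
6     44         158      Bio    Fall
4     92         189       EE    Fall
2     83         234  Physics    Fall
5     52         242       EE  Summer
drop duplicate term (keep=last):
   score  grade_rank    major    term
3     67          37     Econ  Spring
2     83         234  Physics    Fall
5     52         242       EE  Summer
value_counts of major:
major
Econ       1
Physics    1
EE         1
Name: count, dtype: int64
Taking the value at index 'EE' gives 1.

1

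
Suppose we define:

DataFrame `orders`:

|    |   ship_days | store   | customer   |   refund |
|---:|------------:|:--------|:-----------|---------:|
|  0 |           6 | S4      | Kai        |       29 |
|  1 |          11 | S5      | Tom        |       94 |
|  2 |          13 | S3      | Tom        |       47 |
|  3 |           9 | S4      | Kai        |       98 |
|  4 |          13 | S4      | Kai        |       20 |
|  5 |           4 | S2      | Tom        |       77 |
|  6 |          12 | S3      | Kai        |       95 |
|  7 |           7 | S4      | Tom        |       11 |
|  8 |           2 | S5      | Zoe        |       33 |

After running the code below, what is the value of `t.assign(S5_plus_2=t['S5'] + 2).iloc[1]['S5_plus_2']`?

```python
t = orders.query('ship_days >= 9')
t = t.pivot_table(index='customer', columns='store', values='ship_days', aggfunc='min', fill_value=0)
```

13

filter rows where ship_days >= 9:
   ship_days store customer  refund
1         11    S5      Tom      94
2         13    S3      Tom      47
3          9    S4      Kai      98
4         13    S4      Kai      20
6         12    S3      Kai      95
pivot: rows=customer, cols=store, min(ship_days):
store     S3  S4  S5
customer            
Kai       12   9   0
Tom       13   0  11
add column S5_plus_2 = t['S5'] + 2:
store     S3  S4  S5  S5_plus_2
customer                       
Kai       12   9   0          2
Tom       13   0  11         13
The value at position 1, column 'S5_plus_2' is 13.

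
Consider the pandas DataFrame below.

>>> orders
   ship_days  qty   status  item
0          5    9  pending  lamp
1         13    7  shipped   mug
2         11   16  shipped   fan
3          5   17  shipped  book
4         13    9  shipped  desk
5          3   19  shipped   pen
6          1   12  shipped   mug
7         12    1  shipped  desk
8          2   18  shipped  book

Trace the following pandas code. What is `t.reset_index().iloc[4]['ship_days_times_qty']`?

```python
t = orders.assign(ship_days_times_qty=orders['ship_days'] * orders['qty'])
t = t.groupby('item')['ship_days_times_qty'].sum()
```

add column ship_days_times_qty = orders['ship_days'] * orders['qty']:
   ship_days  qty   status  item  ship_days_times_qty
0          5    9  pending  lamp                   45
1         13    7  shipped   mug                   91
2         11   16  shipped   fan                  176
3          5   17  shipped  book                   85
4         13    9  shipped  desk                  117
5          3   19  shipped   pen                   57
6          1   12  shipped   mug                   12
7         12    1  shipped  desk                   12
8          2   18  shipped  book                   36
group by item, sum of ship_days_times_qty:
item
book    121
desk    129
fan     176
lamp     45
mug     103
pen      57
Name: ship_days_times_qty, dtype: int64
reset_index():
   item  ship_days_times_qty
0  book                  121
1  desk                  129
2   fan                  176
3  lamp                   45
4   mug                  103
5   pen                   57
Taking the value at position 4, column 'ship_days_times_qty' gives 103.

103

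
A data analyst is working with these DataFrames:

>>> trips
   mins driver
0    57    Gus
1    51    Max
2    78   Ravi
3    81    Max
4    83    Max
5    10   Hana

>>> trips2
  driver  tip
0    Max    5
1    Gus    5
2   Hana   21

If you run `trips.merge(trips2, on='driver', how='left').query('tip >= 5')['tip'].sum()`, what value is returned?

merge on 'driver' (how='left') → 6 rows:
   mins driver   tip
0    57    Gus   5.0
1    51    Max   5.0
2    78   Ravi   NaN
3    81    Max   5.0
4    83    Max   5.0
5    10   Hana  21.0
filter rows where tip >= 5:
   mins driver   tip
0    57    Gus   5.0
1    51    Max   5.0
3    81    Max   5.0
4    83    Max   5.0
5    10   Hana  21.0

41.0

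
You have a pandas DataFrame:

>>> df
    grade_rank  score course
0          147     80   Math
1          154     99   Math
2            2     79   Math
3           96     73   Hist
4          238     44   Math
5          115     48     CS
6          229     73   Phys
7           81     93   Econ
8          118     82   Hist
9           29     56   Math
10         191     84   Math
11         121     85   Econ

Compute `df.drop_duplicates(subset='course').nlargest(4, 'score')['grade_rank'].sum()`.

drop duplicate course (keep=first):
   grade_rank  score course
0         147     80   Math
3          96     73   Hist
5         115     48     CS
6         229     73   Phys
7          81     93   Econ
take 4 rows with largest score:
   grade_rank  score course
7          81     93   Econ
0         147     80   Math
3          96     73   Hist
6         229     73   Phys
So sum() = 553.

553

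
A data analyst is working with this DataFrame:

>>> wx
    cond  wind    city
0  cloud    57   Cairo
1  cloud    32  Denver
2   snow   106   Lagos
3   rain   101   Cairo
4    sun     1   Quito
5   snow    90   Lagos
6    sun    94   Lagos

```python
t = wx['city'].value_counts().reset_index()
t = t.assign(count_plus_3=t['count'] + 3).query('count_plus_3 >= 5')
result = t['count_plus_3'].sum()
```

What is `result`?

value_counts of city:
city
Lagos     3
Cairo     2
Denver    1
Quito     1
Name: count, dtype: int64
reset_index():
     city  count
0   Lagos      3
1   Cairo      2
2  Denver      1
3   Quito      1
add column count_plus_3 = t['count'] + 3:
     city  count  count_plus_3
0   Lagos      3             6
1   Cairo      2             5
2  Denver      1             4
3   Quito      1             4
filter rows where count_plus_3 >= 5:
    city  count  count_plus_3
0  Lagos      3             6
1  Cairo      2             5

11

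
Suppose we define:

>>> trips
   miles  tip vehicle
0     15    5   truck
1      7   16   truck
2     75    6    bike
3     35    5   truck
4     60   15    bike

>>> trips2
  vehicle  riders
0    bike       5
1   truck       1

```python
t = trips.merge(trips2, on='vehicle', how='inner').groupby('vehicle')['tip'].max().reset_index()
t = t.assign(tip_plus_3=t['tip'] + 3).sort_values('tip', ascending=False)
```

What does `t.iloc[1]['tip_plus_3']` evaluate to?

merge on 'vehicle' (how='inner') → 5 rows:
   miles  tip vehicle  riders
0     15    5   truck       1
1      7   16   truck       1
2     75    6    bike       5
3     35    5   truck       1
4     60   15    bike       5
group by vehicle, max of tip:
vehicle
bike     15
truck    16
Name: tip, dtype: int64
reset_index():
  vehicle  tip
0    bike   15
1   truck   16
add column tip_plus_3 = t['tip'] + 3:
  vehicle  tip  tip_plus_3
0    bike   15          18
1   truck   16          19
sort by tip descending:
  vehicle  tip  tip_plus_3
1   truck   16          19
0    bike   15          18

18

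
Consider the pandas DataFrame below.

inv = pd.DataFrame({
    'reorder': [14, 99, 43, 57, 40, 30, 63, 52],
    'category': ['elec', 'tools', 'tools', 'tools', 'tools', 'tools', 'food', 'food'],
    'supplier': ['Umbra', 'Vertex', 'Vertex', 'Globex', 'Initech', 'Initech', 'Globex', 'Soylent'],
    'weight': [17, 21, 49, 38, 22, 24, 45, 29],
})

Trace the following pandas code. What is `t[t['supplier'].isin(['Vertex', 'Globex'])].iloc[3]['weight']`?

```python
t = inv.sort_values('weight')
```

49

sort by weight:
   reorder category supplier  weight
0       14     elec    Umbra      17
1       99    tools   Vertex      21
4       40    tools  Initech      22
5       30    tools  Initech      24
7       52     food  Soylent      29
3       57    tools   Globex      38
6       63     food   Globex      45
2       43    tools   Vertex      49
filter rows where supplier in ['Vertex', 'Globex']:
   reorder category supplier  weight
1       99    tools   Vertex      21
3       57    tools   Globex      38
6       63     food   Globex      45
2       43    tools   Vertex      49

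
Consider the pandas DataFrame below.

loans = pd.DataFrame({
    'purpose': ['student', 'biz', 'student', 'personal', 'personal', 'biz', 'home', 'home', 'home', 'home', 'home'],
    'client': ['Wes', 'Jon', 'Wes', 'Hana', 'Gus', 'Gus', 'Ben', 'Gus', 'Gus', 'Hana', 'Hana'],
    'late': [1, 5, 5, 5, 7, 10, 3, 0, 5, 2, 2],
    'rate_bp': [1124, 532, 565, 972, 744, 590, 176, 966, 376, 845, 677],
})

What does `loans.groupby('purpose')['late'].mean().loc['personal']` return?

group by purpose, mean of late:
purpose
biz         7.5
home        2.4
personal    6.0
student     3.0
Name: late, dtype: float64

6.0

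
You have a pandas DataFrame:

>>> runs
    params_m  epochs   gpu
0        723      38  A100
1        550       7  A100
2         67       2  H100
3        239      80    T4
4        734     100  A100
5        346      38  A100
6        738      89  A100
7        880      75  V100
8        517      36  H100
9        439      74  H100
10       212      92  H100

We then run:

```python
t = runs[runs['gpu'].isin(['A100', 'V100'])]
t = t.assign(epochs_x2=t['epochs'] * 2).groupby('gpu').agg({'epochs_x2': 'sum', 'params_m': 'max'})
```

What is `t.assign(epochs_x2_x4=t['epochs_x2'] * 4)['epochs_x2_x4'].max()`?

2176

filter rows where gpu in ['A100', 'V100']:
   params_m  epochs   gpu
0       723      38  A100
1       550       7  A100
4       734     100  A100
5       346      38  A100
6       738      89  A100
7       880      75  V100
add column epochs_x2 = t['epochs'] * 2:
   params_m  epochs   gpu  epochs_x2
0       723      38  A100         76
1       550       7  A100         14
4       734     100  A100        200
5       346      38  A100         76
6       738      89  A100        178
7       880      75  V100        150
group by gpu: sum(epochs_x2), max(params_m):
      epochs_x2  params_m
gpu                      
A100        544       738
V100        150       880
add column epochs_x2_x4 = t['epochs_x2'] * 4:
      epochs_x2  params_m  epochs_x2_x4
gpu                                    
A100        544       738          2176
V100        150       880           600
The max of column 'epochs_x2_x4' is 2176.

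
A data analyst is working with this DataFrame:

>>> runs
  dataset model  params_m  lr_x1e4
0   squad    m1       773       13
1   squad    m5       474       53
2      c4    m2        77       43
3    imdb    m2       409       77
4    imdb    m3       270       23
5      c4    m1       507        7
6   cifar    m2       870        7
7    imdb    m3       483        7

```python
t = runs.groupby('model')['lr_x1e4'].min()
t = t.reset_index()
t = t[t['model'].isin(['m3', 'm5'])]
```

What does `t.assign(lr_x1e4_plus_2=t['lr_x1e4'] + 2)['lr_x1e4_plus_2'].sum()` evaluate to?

group by model, min of lr_x1e4:
model
m1     7
m2     7
m3     7
m5    53
Name: lr_x1e4, dtype: int64
reset_index():
  model  lr_x1e4
0    m1        7
1    m2        7
2    m3        7
3    m5       53
filter rows where model in ['m3', 'm5']:
  model  lr_x1e4
2    m3        7
3    m5       53
add column lr_x1e4_plus_2 = t['lr_x1e4'] + 2:
  model  lr_x1e4  lr_x1e4_plus_2
2    m3        7               9
3    m5       53              55
sum of column 'lr_x1e4_plus_2' → 64

64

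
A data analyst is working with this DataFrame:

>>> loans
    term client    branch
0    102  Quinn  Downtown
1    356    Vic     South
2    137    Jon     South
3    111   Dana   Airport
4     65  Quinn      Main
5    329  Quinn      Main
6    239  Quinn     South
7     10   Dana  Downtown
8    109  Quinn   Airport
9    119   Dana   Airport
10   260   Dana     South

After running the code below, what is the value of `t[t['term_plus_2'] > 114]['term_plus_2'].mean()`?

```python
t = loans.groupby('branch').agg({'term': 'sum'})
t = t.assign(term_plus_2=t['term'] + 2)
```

group by branch, sum of term:
          term
branch        
Airport    339
Downtown   112
Main       394
South      992
add column term_plus_2 = t['term'] + 2:
          term  term_plus_2
branch                     
Airport    339          341
Downtown   112          114
Main       394          396
South      992          994
filter rows where term_plus_2 > 114:
         term  term_plus_2
branch                    
Airport   339          341
Main      394          396
South     992          994

577.0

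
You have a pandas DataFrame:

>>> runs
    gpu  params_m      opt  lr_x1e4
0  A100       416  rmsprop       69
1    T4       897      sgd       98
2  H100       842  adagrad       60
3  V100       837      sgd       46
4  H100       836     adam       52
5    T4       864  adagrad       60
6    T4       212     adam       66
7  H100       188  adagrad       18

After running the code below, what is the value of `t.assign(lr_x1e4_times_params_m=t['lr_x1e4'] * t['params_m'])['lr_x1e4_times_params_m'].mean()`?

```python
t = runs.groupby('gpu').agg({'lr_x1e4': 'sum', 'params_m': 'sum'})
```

187934.5

group by gpu: sum(lr_x1e4), sum(params_m):
      lr_x1e4  params_m
gpu                    
A100       69       416
H100      130      1866
T4        224      1973
V100       46       837
add column lr_x1e4_times_params_m = t['lr_x1e4'] * t['params_m']:
      lr_x1e4  params_m  lr_x1e4_times_params_m
gpu                                            
A100       69       416                   28704
H100      130      1866                  242580
T4        224      1973                  441952
V100       46       837                   38502
Finally, mean of column 'lr_x1e4_times_params_m' = 187934.5.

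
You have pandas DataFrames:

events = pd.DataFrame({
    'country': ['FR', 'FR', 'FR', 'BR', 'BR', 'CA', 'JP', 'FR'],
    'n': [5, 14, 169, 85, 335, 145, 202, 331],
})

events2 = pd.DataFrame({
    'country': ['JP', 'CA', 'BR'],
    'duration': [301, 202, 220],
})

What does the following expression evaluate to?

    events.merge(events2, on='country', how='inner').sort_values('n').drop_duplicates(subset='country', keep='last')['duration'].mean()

241.0

merge on 'country' (how='inner') → 4 rows:
  country    n  duration
0      BR   85       220
1      BR  335       220
2      CA  145       202
3      JP  202       301
sort by n:
  country    n  duration
0      BR   85       220
2      CA  145       202
3      JP  202       301
1      BR  335       220
drop duplicate country (keep=last):
  country    n  duration
2      CA  145       202
3      JP  202       301
1      BR  335       220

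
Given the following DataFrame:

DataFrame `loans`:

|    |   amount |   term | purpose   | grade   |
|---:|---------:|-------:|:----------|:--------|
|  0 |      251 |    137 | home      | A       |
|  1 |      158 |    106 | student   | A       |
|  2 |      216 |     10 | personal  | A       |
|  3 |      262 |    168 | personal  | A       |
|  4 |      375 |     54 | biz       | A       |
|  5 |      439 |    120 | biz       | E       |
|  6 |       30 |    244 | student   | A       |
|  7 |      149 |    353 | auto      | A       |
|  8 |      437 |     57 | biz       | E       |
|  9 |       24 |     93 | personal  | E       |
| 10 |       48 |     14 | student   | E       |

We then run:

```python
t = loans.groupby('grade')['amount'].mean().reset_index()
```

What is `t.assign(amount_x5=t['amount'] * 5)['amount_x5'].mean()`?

1107.14285714

group by grade, mean of amount:
grade
A    205.857143
E    237.000000
Name: amount, dtype: float64
reset_index():
  grade      amount
0     A  205.857143
1     E  237.000000
add column amount_x5 = t['amount'] * 5:
  grade      amount    amount_x5
0     A  205.857143  1029.285714
1     E  237.000000  1185.000000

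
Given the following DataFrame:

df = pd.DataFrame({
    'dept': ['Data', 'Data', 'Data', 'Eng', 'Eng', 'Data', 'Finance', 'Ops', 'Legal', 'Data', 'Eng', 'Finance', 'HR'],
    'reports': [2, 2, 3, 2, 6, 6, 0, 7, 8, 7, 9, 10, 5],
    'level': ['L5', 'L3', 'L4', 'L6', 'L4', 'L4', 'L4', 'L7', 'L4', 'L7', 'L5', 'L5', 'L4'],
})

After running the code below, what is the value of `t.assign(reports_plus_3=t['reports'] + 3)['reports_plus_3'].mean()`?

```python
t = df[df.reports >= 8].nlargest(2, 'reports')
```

filter rows where reports >= 8:
       dept  reports level
8     Legal        8    L4
10      Eng        9    L5
11  Finance       10    L5
take 2 rows with largest reports:
       dept  reports level
11  Finance       10    L5
10      Eng        9    L5
add column reports_plus_3 = t['reports'] + 3:
       dept  reports level  reports_plus_3
11  Finance       10    L5              13
10      Eng        9    L5              12
Finally, mean of column 'reports_plus_3' = 12.5.

12.5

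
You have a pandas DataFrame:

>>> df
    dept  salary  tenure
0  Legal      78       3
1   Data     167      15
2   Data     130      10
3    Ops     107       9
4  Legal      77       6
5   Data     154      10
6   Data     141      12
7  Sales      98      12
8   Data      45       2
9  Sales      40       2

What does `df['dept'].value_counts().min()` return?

value_counts of dept:
dept
Data     5
Legal    2
Sales    2
Ops      1
Name: count, dtype: int64
Finally, min of the resulting series = 1.

1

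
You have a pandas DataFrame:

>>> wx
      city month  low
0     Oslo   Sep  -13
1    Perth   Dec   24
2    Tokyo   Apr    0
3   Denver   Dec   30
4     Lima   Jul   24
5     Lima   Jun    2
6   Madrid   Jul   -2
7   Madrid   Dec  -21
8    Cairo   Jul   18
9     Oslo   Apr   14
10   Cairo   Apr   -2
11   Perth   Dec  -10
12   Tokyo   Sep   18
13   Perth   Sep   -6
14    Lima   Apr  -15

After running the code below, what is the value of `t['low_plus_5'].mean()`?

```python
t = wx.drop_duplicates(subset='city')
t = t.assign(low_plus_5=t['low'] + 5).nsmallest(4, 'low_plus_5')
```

drop duplicate city (keep=first):
     city month  low
0    Oslo   Sep  -13
1   Perth   Dec   24
2   Tokyo   Apr    0
3  Denver   Dec   30
4    Lima   Jul   24
6  Madrid   Jul   -2
8   Cairo   Jul   18
add column low_plus_5 = t['low'] + 5:
     city month  low  low_plus_5
0    Oslo   Sep  -13          -8
1   Perth   Dec   24          29
2   Tokyo   Apr    0           5
3  Denver   Dec   30          35
4    Lima   Jul   24          29
6  Madrid   Jul   -2           3
8   Cairo   Jul   18          23
take 4 rows with smallest low_plus_5:
     city month  low  low_plus_5
0    Oslo   Sep  -13          -8
6  Madrid   Jul   -2           3
2   Tokyo   Apr    0           5
8   Cairo   Jul   18          23

5.75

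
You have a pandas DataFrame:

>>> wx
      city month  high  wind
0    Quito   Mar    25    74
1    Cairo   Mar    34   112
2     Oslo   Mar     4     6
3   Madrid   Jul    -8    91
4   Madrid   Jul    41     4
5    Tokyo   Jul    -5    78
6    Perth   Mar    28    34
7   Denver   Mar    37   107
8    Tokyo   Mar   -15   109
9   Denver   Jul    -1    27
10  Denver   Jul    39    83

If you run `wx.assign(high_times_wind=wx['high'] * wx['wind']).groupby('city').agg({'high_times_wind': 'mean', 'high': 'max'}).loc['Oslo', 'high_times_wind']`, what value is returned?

add column high_times_wind = wx['high'] * wx['wind']:
      city month  high  wind  high_times_wind
0    Quito   Mar    25    74             1850
1    Cairo   Mar    34   112             3808
2     Oslo   Mar     4     6               24
3   Madrid   Jul    -8    91             -728
4   Madrid   Jul    41     4              164
5    Tokyo   Jul    -5    78             -390
6    Perth   Mar    28    34              952
7   Denver   Mar    37   107             3959
8    Tokyo   Mar   -15   109            -1635
9   Denver   Jul    -1    27              -27
10  Denver   Jul    39    83             3237
group by city: mean(high_times_wind), max(high):
        high_times_wind  high
city                         
Cairo       3808.000000    34
Denver      2389.666667    39
Madrid      -282.000000    41
Oslo          24.000000     4
Perth        952.000000    28
Quito       1850.000000    25
Tokyo      -1012.500000    -5
value at row 'Oslo', column 'high_times_wind' → 24.0

24.0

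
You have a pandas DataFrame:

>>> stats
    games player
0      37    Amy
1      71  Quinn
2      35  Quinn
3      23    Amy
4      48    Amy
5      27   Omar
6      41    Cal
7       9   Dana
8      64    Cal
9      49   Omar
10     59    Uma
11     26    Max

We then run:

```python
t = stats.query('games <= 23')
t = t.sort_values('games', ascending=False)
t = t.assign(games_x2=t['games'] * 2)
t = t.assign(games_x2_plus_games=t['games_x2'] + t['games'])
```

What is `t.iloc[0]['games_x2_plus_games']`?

69

filter rows where games <= 23:
   games player
3     23    Amy
7      9   Dana
sort by games descending:
   games player
3     23    Amy
7      9   Dana
add column games_x2 = t['games'] * 2:
   games player  games_x2
3     23    Amy        46
7      9   Dana        18
add column games_x2_plus_games = t['games_x2'] + t['games']:
   games player  games_x2  games_x2_plus_games
3     23    Amy        46                   69
7      9   Dana        18                   27
Reading off the value at position 0, column 'games_x2_plus_games', we get 69.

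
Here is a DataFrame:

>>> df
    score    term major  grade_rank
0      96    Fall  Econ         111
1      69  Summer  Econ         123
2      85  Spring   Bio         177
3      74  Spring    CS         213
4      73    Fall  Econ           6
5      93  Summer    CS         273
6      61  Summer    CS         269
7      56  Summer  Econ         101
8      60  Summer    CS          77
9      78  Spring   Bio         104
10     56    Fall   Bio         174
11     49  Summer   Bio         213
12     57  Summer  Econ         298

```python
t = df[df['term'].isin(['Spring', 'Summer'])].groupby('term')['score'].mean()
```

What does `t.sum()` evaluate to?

142.571428571

filter rows where term in ['Spring', 'Summer']:
    score    term major  grade_rank
1      69  Summer  Econ         123
2      85  Spring   Bio         177
3      74  Spring    CS         213
5      93  Summer    CS         273
6      61  Summer    CS         269
7      56  Summer  Econ         101
8      60  Summer    CS          77
9      78  Spring   Bio         104
11     49  Summer   Bio         213
12     57  Summer  Econ         298
group by term, mean of score:
term
Spring    79.000000
Summer    63.571429
Name: score, dtype: float64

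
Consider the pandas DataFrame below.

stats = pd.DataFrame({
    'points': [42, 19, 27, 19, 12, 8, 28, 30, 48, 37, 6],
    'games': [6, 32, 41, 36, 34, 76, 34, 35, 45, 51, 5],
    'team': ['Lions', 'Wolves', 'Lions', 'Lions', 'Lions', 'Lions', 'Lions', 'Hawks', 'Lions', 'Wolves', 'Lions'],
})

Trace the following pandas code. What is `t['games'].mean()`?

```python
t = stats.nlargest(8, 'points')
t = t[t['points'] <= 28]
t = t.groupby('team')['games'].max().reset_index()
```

36.5

take 8 rows with largest points:
   points  games    team
8      48     45   Lions
0      42      6   Lions
9      37     51  Wolves
7      30     35   Hawks
6      28     34   Lions
2      27     41   Lions
1      19     32  Wolves
3      19     36   Lions
filter rows where points <= 28:
   points  games    team
6      28     34   Lions
2      27     41   Lions
1      19     32  Wolves
3      19     36   Lions
group by team, max of games:
team
Lions     41
Wolves    32
Name: games, dtype: int64
reset_index():
     team  games
0   Lions     41
1  Wolves     32
The mean of column 'games' is 36.5.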